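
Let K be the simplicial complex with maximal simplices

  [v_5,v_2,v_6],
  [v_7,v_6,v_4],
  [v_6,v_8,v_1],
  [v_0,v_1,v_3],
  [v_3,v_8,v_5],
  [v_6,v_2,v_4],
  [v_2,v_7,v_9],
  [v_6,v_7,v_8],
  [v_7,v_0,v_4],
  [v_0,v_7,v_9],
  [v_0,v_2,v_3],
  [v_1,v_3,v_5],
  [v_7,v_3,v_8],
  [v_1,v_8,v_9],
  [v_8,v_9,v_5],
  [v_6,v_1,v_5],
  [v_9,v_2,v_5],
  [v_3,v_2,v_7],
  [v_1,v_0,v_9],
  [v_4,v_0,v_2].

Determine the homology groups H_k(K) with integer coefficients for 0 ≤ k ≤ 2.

We work with the vertex ordering v_0 < v_1 < v_2 < v_3 < v_4 < v_5 < v_6 < v_7 < v_8 < v_9. The simplices of K, each written with vertices in increasing order, are:

  0-simplices (10): [v_0], [v_1], [v_2], [v_3], [v_4], [v_5], [v_6], [v_7], [v_8], [v_9]
  1-simplices (30): (30 of them)
  2-simplices (20): (20 of them)

giving chain groups C_0 ≅ Z^10, C_1 ≅ Z^30, C_2 ≅ Z^20.

∂_1: C_1 → C_0 maps an edge to its endpoints' difference, ∂[p,q] = q − p. For instance
  ∂[v_6,v_8] = [v_8] − [v_6].
This gives a 10×30 integer matrix of rank 9; reducing to Smith normal form yields diagonal entries (1,1,1,1,1,1,1,1,1).

∂_2: C_2 → C_1 sends each 2-simplex [p,q,r] to [q,r] − [p,r] + [p,q]. For instance
  ∂[v_3,v_7,v_8] = [v_7,v_8] − [v_3,v_8] + [v_3,v_7],
  ∂[v_6,v_7,v_8] = [v_7,v_8] − [v_6,v_8] + [v_6,v_7].
This gives a 30×20 integer matrix of rank 20; reducing to Smith normal form yields diagonal entries (1,1,1,1,1,1,1,1,1,1,1,1,1,1,1,1,1,1,1,2).

Now H_k = ker ∂_k / im ∂_{k+1}, so:

  H_0: rank C_0 − rank ∂_1 = 10 − 9 = 1, and the invariant factors of ∂_1 are all 1, so H_0 = Z.
  H_1: rank ker ∂_1 − rank ∂_2 = (30 − 9) − 20 = 1, and ∂_2 has invariant factor 2 > 1, so H_1 = Z ⊕ Z/2.
  H_2: rank ker ∂_2 − rank ∂_3 = (20 − 20) − 0 = 0, and there is no ∂_3, so H_2 = 0.

(K is a triangulation of the Klein bottle.)

H_0 = Z,  H_1 = Z ⊕ Z/2,  H_2 = 0.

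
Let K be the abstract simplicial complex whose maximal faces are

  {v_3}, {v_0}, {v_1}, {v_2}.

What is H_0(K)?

Take the total order v_0 < v_1 < v_2 < v_3 on the vertex set. Then K (dimension 0) consists of the simplices:

  0-simplices (4): [v_0], [v_1], [v_2], [v_3]

so the chain groups are C_0 ≅ Z^4.

Reading off H_k = ker ∂_k / im ∂_{k+1}:

  H_0: rank C_0 − rank ∂_1 = 4 − 0 = 4, and there is no ∂_1, so H_0 ≅ Z^4.

H_0 = Z^4.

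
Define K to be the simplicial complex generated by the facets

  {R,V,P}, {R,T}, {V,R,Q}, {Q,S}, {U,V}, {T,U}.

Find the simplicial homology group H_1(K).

H_1 ≅ Z.

We work with the vertex ordering P < Q < R < S < T < U < V. The simplices of K, each written with vertices in increasing order, are:

  0-simplices (7): P, Q, R, S, T, U, V
  1-simplices (9): PR, PV, QR, QS, QV, RT, RV, TU, UV
  2-simplices (2): PRV, QRV

so the chain groups are C_0 ≅ Z^7, C_1 ≅ Z^9, C_2 ≅ Z^2.

The boundary map ∂_1: C_1 → C_0 maps an edge to its endpoints' difference, ∂[p,q] = q − p. For instance
  ∂TU = U − T.
This gives a 7×9 integer matrix of rank 6; reducing to Smith normal form yields diagonal entries (1,1,1,1,1,1).

∂_2: C_2 → C_1 maps a triangle to the signed sum of its edges. For instance
  ∂PRV = RV − PV + PR,
  ∂QRV = RV − QV + QR.
The resulting 9×2 matrix has rank 2, and its Smith normal form has invariant factors (1,1).

Now H_k = ker ∂_k / im ∂_{k+1}, so:

  H_1: rank ker ∂_1 − rank ∂_2 = (9 − 6) − 2 = 1, and the invariant factors of ∂_2 are all 1, so H_1 = Z.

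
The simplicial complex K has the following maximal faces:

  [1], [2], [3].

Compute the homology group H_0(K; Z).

Order the vertices as 1 < 2 < 3. Listing each simplex with vertices in this order, K has dimension 0 with simplices:

  0-simplices (3): [1], [2], [3]

giving chain groups C_0 ≅ Z^3.

Computing H_k = (kernel of ∂_k) / (image of ∂_{k+1}):

  H_0: rank C_0 − rank ∂_1 = 3 − 0 = 3, and there is no ∂_1, so H_0 ≅ Z^3.

H_0 = Z^3.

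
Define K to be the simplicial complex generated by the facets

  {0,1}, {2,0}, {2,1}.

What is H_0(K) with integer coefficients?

Order the vertices as 0 < 1 < 2. Listing each simplex with vertices in this order, K has dimension 1 with simplices:

  0-simplices (3): [0], [1], [2]
  1-simplices (3): [0,1], [0,2], [1,2]

so the chain groups are C_0 ≅ Z^3, C_1 ≅ Z^3.

The boundary map ∂_1: C_1 → C_0 maps an edge to its endpoints' difference, ∂[p,q] = q − p. For instance
  ∂[1,2] = [2] − [1].
The 3×3 boundary matrix has rank 2 and Smith normal form diag(1,1).

Now H_k = ker ∂_k / im ∂_{k+1}, so:

  H_0: rank C_0 − rank ∂_1 = 3 − 2 = 1, and the invariant factors of ∂_1 are all 1, so H_0 = Z.

H_0 ≅ Z.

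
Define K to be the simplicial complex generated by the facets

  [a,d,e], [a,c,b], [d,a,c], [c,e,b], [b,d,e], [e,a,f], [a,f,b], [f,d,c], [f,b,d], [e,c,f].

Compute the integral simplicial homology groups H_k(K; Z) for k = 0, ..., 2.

We work with the vertex ordering a < b < c < d < e < f. The simplices of K, each written with vertices in increasing order, are:

  0-simplices (6): a, b, c, d, e, f
  1-simplices (15): ab, ac, ad, ae, af, bc, bd, be, bf, cd, ce, cf, de, df, ef
  2-simplices (10): abc, abf, acd, ade, aef, bce, bde, bdf, cdf, cef

so the chain groups are C_0 ≅ Z^6, C_1 ≅ Z^15, C_2 ≅ Z^10.

The boundary map ∂_1: C_1 → C_0 maps an edge to its endpoints' difference, ∂[p,q] = q − p. For instance
  ∂bf = f − b.
The resulting 6×15 matrix has rank 5, and its Smith normal form has invariant factors (1,1,1,1,1).

Boundary ∂_2: C_2 → C_1 sends each 2-simplex [p,q,r] to [q,r] − [p,r] + [p,q]. For instance
  ∂bde = de − be + bd,
  ∂bce = ce − be + bc.
As a 15×10 matrix over Z this has rank 10, with invariant factors (1,1,1,1,1,1,1,1,1,2).

From H_k ≅ ker(∂_k) / im(∂_{k+1}) we obtain:

  H_0: rank C_0 − rank ∂_1 = 6 − 5 = 1, and the invariant factors of ∂_1 are all 1, so H_0 = Z.
  H_1: rank ker ∂_1 − rank ∂_2 = (15 − 5) − 10 = 0, and ∂_2 has invariant factor 2 > 1, so H_1 = Z_2.
  H_2: rank ker ∂_2 − rank ∂_3 = (10 − 10) − 0 = 0, and there is no ∂_3, so H_2 = 0.

(K is a triangulation of the real projective plane RP^2.)

H_0 = Z,  H_1 = Z_2,  H_2 = 0.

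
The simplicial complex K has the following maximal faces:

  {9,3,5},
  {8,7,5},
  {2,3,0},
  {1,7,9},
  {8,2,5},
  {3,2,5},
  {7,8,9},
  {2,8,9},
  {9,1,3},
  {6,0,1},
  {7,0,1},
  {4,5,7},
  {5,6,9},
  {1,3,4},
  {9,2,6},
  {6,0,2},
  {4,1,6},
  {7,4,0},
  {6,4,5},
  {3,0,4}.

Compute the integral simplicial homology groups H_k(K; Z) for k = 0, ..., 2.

H_0 = Z,  H_1 = Z ⊕ Z/2Z,  H_2 = 0.

Fix the vertex order 0 < 1 < 2 < 3 < 4 < 5 < 6 < 7 < 8 < 9 and write every simplex with vertices in increasing order. Then dim K = 2 and the simplices of K are:

  0-simplices (10): [0], [1], [2], [3], [4], [5], [6], [7], [8], [9]
  1-simplices (30): (30 of them)
  2-simplices (20): (20 of them)

Hence C_0 ≅ Z^10, C_1 ≅ Z^30, C_2 ≅ Z^20.

The boundary map ∂_1: C_1 → C_0 sends each edge [p,q] (with p < q) to q − p. For instance
  ∂[2,8] = [8] − [2].
The 10×30 boundary matrix has rank 9 and Smith normal form diag(1,1,1,1,1,1,1,1,1).

The boundary map ∂_2: C_2 → C_1 maps a triangle to the signed sum of its edges. For instance
  ∂[2,3,5] = [3,5] − [2,5] + [2,3],
  ∂[1,3,4] = [3,4] − [1,4] + [1,3].
This gives a 30×20 integer matrix of rank 20; reducing to Smith normal form yields diagonal entries (1,1,1,1,1,1,1,1,1,1,1,1,1,1,1,1,1,1,1,2).

Now H_k = ker ∂_k / im ∂_{k+1}, so:

  H_0: rank C_0 − rank ∂_1 = 10 − 9 = 1, and the invariant factors of ∂_1 are all 1, so H_0 = Z.
  H_1: rank ker ∂_1 − rank ∂_2 = (30 − 9) − 20 = 1, and ∂_2 has invariant factor 2 > 1, so H_1 = Z ⊕ Z/2Z.
  H_2: rank ker ∂_2 − rank ∂_3 = (20 − 20) − 0 = 0, and there is no ∂_3, so H_2 = 0.

As a check, the Euler characteristic is 10 − 30 + 20 = 0, which agrees with 1 − 1 + 0 = 0.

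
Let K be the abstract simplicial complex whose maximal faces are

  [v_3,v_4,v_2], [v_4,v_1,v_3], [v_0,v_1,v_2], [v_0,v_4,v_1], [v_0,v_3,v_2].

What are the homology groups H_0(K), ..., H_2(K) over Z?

Order the vertices as v_0 < v_1 < v_2 < v_3 < v_4. Listing each simplex with vertices in this order, K has dimension 2 with simplices:

  0-simplices (5): [v_0], [v_1], [v_2], [v_3], [v_4]
  1-simplices (10): [v_0,v_1], [v_0,v_2], [v_0,v_3], [v_0,v_4], [v_1,v_2], [v_1,v_3], [v_1,v_4], [v_2,v_3], [v_2,v_4], [v_3,v_4]
  2-simplices (5): [v_0,v_1,v_2], [v_0,v_1,v_4], [v_0,v_2,v_3], [v_1,v_3,v_4], [v_2,v_3,v_4]

Hence C_0 ≅ Z^5, C_1 ≅ Z^10, C_2 ≅ Z^5.

∂_1: C_1 → C_0 is given by ∂[p,q] = [q] − [p]. For instance
  ∂[v_0,v_2] = [v_2] − [v_0].
This gives a 5×10 integer matrix of rank 4; reducing to Smith normal form yields diagonal entries (1,1,1,1).

Boundary ∂_2: C_2 → C_1 acts by ∂[p,q,r] = [q,r] − [p,r] + [p,q]. For instance
  ∂[v_0,v_2,v_3] = [v_2,v_3] − [v_0,v_3] + [v_0,v_2],
  ∂[v_1,v_3,v_4] = [v_3,v_4] − [v_1,v_4] + [v_1,v_3].
As a 10×5 matrix over Z this has rank 5, with invariant factors (1,1,1,1,1).

From H_k ≅ ker(∂_k) / im(∂_{k+1}) we obtain:

  H_0: rank C_0 − rank ∂_1 = 5 − 4 = 1, and the invariant factors of ∂_1 are all 1, so H_0 = Z.
  H_1: rank ker ∂_1 − rank ∂_2 = (10 − 4) − 5 = 1, and the invariant factors of ∂_2 are all 1, so H_1 = Z.
  H_2: rank ker ∂_2 − rank ∂_3 = (5 − 5) − 0 = 0, and there is no ∂_3, so H_2 = 0.

(K is a triangulation of the Möbius band.)

H_0 = Z,  H_1 = Z,  H_2 = 0.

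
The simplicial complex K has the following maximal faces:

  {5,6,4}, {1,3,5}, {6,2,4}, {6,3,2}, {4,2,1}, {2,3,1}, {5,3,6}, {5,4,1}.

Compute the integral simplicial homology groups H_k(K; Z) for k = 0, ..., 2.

Take the total order 1 < 2 < 3 < 4 < 5 < 6 on the vertex set. Then K (dimension 2) consists of the simplices:

  0-simplices (6): [1], [2], [3], [4], [5], [6]
  1-simplices (12): [1,2], [1,3], [1,4], [1,5], [2,3], [2,4], [2,6], [3,5], [3,6], [4,5], [4,6], [5,6]
  2-simplices (8): [1,2,3], [1,2,4], [1,3,5], [1,4,5], [2,3,6], [2,4,6], [3,5,6], [4,5,6]

so the chain groups are C_0 ≅ Z^6, C_1 ≅ Z^12, C_2 ≅ Z^8.

Boundary ∂_1: C_1 → C_0 sends each edge [p,q] (with p < q) to q − p. For instance
  ∂[1,2] = [2] − [1].
This gives a 6×12 integer matrix of rank 5; reducing to Smith normal form yields diagonal entries (1,1,1,1,1).

∂_2: C_2 → C_1 maps a triangle to the signed sum of its edges. For instance
  ∂[2,4,6] = [4,6] − [2,6] + [2,4],
  ∂[2,3,6] = [3,6] − [2,6] + [2,3].
The 12×8 boundary matrix has rank 7 and Smith normal form diag(1,1,1,1,1,1,1).

Now H_k = ker ∂_k / im ∂_{k+1}, so:

  H_0: rank C_0 − rank ∂_1 = 6 − 5 = 1, and the invariant factors of ∂_1 are all 1, so H_0 = Z.
  H_1: rank ker ∂_1 − rank ∂_2 = (12 − 5) − 7 = 0, and the invariant factors of ∂_2 are all 1, so H_1 = 0.
  H_2: rank ker ∂_2 − rank ∂_3 = (8 − 7) − 0 = 1, and there is no ∂_3, so H_2 = Z.

H_0 ≅ Z,  H_1 = 0,  H_2 ≅ Z.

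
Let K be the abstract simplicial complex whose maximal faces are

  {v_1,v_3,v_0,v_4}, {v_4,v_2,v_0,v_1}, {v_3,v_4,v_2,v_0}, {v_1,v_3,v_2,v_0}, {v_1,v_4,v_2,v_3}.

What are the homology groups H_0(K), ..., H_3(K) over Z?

H_0 = Z,  H_1 = 0,  H_2 = 0,  H_3 = Z.

We work with the vertex ordering v_0 < v_1 < v_2 < v_3 < v_4. The simplices of K, each written with vertices in increasing order, are:

  0-simplices (5): [v_0], [v_1], [v_2], [v_3], [v_4]
  1-simplices (10): [v_0,v_1], [v_0,v_2], [v_0,v_3], [v_0,v_4], [v_1,v_2], [v_1,v_3], [v_1,v_4], [v_2,v_3], [v_2,v_4], [v_3,v_4]
  2-simplices (10): [v_0,v_1,v_2], [v_0,v_1,v_3], [v_0,v_1,v_4], [v_0,v_2,v_3], [v_0,v_2,v_4], [v_0,v_3,v_4], [v_1,v_2,v_3], [v_1,v_2,v_4], [v_1,v_3,v_4], [v_2,v_3,v_4]
  3-simplices (5): [v_0,v_1,v_2,v_3], [v_0,v_1,v_2,v_4], [v_0,v_1,v_3,v_4], [v_0,v_2,v_3,v_4], [v_1,v_2,v_3,v_4]

so the chain groups are C_0 ≅ Z^5, C_1 ≅ Z^10, C_2 ≅ Z^10, C_3 ≅ Z^5.

∂_1: C_1 → C_0 maps an edge to its endpoints' difference, ∂[p,q] = q − p.
This gives a 5×10 integer matrix of rank 4; reducing to Smith normal form yields diagonal entries (1,1,1,1).

The boundary map ∂_2: C_2 → C_1 maps a triangle to the signed sum of its edges. For instance
  ∂[v_1,v_2,v_4] = [v_2,v_4] − [v_1,v_4] + [v_1,v_2],
  ∂[v_2,v_3,v_4] = [v_3,v_4] − [v_2,v_4] + [v_2,v_3].
The resulting 10×10 matrix has rank 6, and its Smith normal form has invariant factors (1,1,1,1,1,1).

The boundary map ∂_3: C_3 → C_2 sends each 3-simplex σ to the alternating sum Σ_i (−1)^i (σ with its i-th vertex removed). For instance
  ∂[v_0,v_1,v_2,v_3] = [v_1,v_2,v_3] − [v_0,v_2,v_3] + [v_0,v_1,v_3] − [v_0,v_1,v_2],
  ∂[v_0,v_2,v_3,v_4] = [v_2,v_3,v_4] − [v_0,v_3,v_4] + [v_0,v_2,v_4] − [v_0,v_2,v_3].
This gives a 10×5 integer matrix of rank 4; reducing to Smith normal form yields diagonal entries (1,1,1,1).

Now H_k = ker ∂_k / im ∂_{k+1}, so:

  H_0: rank C_0 − rank ∂_1 = 5 − 4 = 1, and the invariant factors of ∂_1 are all 1, so H_0 ≅ Z.
  H_1: rank ker ∂_1 − rank ∂_2 = (10 − 4) − 6 = 0, and the invariant factors of ∂_2 are all 1, so H_1 ≅ 0.
  H_2: rank ker ∂_2 − rank ∂_3 = (10 − 6) − 4 = 0, and the invariant factors of ∂_3 are all 1, so H_2 ≅ 0.
  H_3: rank ker ∂_3 − rank ∂_4 = (5 − 4) − 0 = 1, and there is no ∂_4, so H_3 ≅ Z.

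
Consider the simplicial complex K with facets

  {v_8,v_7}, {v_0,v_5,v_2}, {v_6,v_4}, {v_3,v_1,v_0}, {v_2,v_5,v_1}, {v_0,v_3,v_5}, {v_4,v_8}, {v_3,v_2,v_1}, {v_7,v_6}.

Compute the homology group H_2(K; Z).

Order the vertices as v_0 < v_1 < v_2 < v_3 < v_4 < v_5 < v_6 < v_7 < v_8. Listing each simplex with vertices in this order, K has dimension 2 with simplices:

  0-simplices (9): [v_0], [v_1], [v_2], [v_3], [v_4], [v_5], [v_6], [v_7], [v_8]
  1-simplices (14): [v_0,v_1], [v_0,v_2], [v_0,v_3], [v_0,v_5], [v_1,v_2], [v_1,v_3], [v_1,v_5], [v_2,v_3], [v_2,v_5], [v_3,v_5], [v_4,v_6], [v_4,v_8], [v_6,v_7], [v_7,v_8]
  2-simplices (5): [v_0,v_1,v_3], [v_0,v_2,v_5], [v_0,v_3,v_5], [v_1,v_2,v_3], [v_1,v_2,v_5]

Hence C_0 ≅ Z^9, C_1 ≅ Z^14, C_2 ≅ Z^5.

∂_1: C_1 → C_0 is given by ∂[p,q] = [q] − [p]. For instance
  ∂[v_0,v_3] = [v_3] − [v_0].
The resulting 9×14 matrix has rank 7, and its Smith normal form has invariant factors (1,1,1,1,1,1,1).

∂_2: C_2 → C_1 sends each 2-simplex [p,q,r] to [q,r] − [p,r] + [p,q]. For instance
  ∂[v_0,v_2,v_5] = [v_2,v_5] − [v_0,v_5] + [v_0,v_2],
  ∂[v_1,v_2,v_5] = [v_2,v_5] − [v_1,v_5] + [v_1,v_2].
This gives a 14×5 integer matrix of rank 5; reducing to Smith normal form yields diagonal entries (1,1,1,1,1).

Reading off H_k = ker ∂_k / im ∂_{k+1}:

  H_2: rank ker ∂_2 − rank ∂_3 = (5 − 5) − 0 = 0, and there is no ∂_3, so H_2 = 0.

(K is a triangulation of the disjoint union of the Möbius band and the circle S^1.)

H_2 = 0.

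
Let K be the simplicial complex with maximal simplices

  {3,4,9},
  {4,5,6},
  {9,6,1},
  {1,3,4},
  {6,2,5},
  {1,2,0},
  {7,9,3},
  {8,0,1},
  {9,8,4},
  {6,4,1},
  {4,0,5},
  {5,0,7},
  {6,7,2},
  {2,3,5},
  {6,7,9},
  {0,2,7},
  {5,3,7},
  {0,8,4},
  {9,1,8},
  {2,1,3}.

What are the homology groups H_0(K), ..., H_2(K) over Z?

H_0 ≅ Z,  H_1 ≅ Z × Z/2,  H_2 = 0.

Fix the vertex order 0 < 1 < 2 < 3 < 4 < 5 < 6 < 7 < 8 < 9 and write every simplex with vertices in increasing order. Then dim K = 2 and the simplices of K are:

  0-simplices (10): [0], [1], [2], [3], [4], [5], [6], [7], [8], [9]
  1-simplices (30): (30 of them)
  2-simplices (20): (20 of them)

Hence C_0 ≅ Z^10, C_1 ≅ Z^30, C_2 ≅ Z^20.

The boundary map ∂_1: C_1 → C_0 is given by ∂[p,q] = [q] − [p]. For instance
  ∂[0,1] = [1] − [0].
As a 10×30 matrix over Z this has rank 9, with invariant factors (1,1,1,1,1,1,1,1,1).

The boundary map ∂_2: C_2 → C_1 sends each 2-simplex [p,q,r] to [q,r] − [p,r] + [p,q]. For instance
  ∂[2,6,7] = [6,7] − [2,7] + [2,6],
  ∂[0,2,7] = [2,7] − [0,7] + [0,2].
The 30×20 boundary matrix has rank 20 and Smith normal form diag(1,1,1,1,1,1,1,1,1,1,1,1,1,1,1,1,1,1,1,2).

Reading off H_k = ker ∂_k / im ∂_{k+1}:

  H_0: rank C_0 − rank ∂_1 = 10 − 9 = 1, and the invariant factors of ∂_1 are all 1, so H_0 ≅ Z.
  H_1: rank ker ∂_1 − rank ∂_2 = (30 − 9) − 20 = 1, and ∂_2 has invariant factor 2 > 1, so H_1 ≅ Z × Z/2.
  H_2: rank ker ∂_2 − rank ∂_3 = (20 − 20) − 0 = 0, and there is no ∂_3, so H_2 ≅ 0.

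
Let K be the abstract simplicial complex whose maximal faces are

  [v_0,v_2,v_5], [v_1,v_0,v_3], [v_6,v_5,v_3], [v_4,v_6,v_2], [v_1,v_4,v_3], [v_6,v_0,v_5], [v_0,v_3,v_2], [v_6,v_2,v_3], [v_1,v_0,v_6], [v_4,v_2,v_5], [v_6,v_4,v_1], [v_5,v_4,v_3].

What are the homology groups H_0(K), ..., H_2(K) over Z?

Order the vertices as v_0 < v_1 < v_2 < v_3 < v_4 < v_5 < v_6. Listing each simplex with vertices in this order, K has dimension 2 with simplices:

  0-simplices (7): [v_0], [v_1], [v_2], [v_3], [v_4], [v_5], [v_6]
  1-simplices (18): (18 of them)
  2-simplices (12): (12 of them)

Hence C_0 ≅ Z^7, C_1 ≅ Z^18, C_2 ≅ Z^12.

∂_1: C_1 → C_0 sends each edge [p,q] (with p < q) to q − p.
This gives a 7×18 integer matrix of rank 6; reducing to Smith normal form yields diagonal entries (1,1,1,1,1,1).

The boundary map ∂_2: C_2 → C_1 maps a triangle to the signed sum of its edges. For instance
  ∂[v_1,v_3,v_4] = [v_3,v_4] − [v_1,v_4] + [v_1,v_3],
  ∂[v_0,v_2,v_3] = [v_2,v_3] − [v_0,v_3] + [v_0,v_2].
As a 18×12 matrix over Z this has rank 12, with invariant factors (1,1,1,1,1,1,1,1,1,1,1,2).

Reading off H_k = ker ∂_k / im ∂_{k+1}:

  H_0: rank C_0 − rank ∂_1 = 7 − 6 = 1, and the invariant factors of ∂_1 are all 1, so H_0 = Z.
  H_1: rank ker ∂_1 − rank ∂_2 = (18 − 6) − 12 = 0, and ∂_2 has invariant factor 2 > 1, so H_1 = Z_2.
  H_2: rank ker ∂_2 − rank ∂_3 = (12 − 12) − 0 = 0, and there is no ∂_3, so H_2 = 0.

As a check, the Euler characteristic is 7 − 18 + 12 = 1, which agrees with 1 − 0 + 0 = 1.

H_0 = Z,  H_1 = Z_2,  H_2 = 0.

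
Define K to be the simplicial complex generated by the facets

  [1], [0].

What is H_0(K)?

Fix the vertex order 0 < 1 and write every simplex with vertices in increasing order. Then dim K = 0 and the simplices of K are:

  0-simplices (2): [0], [1]

giving chain groups C_0 ≅ Z^2.

Now H_k = ker ∂_k / im ∂_{k+1}, so:

  H_0: rank C_0 − rank ∂_1 = 2 − 0 = 2, and there is no ∂_1, so H_0 ≅ Z^2.

H_0 ≅ Z^2.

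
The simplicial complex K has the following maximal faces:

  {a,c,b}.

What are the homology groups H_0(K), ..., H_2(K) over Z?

We work with the vertex ordering a < b < c. The simplices of K, each written with vertices in increasing order, are:

  0-simplices (3): a, b, c
  1-simplices (3): ab, ac, bc
  2-simplices (1): abc

giving chain groups C_0 ≅ Z^3, C_1 ≅ Z^3, C_2 ≅ Z^1.

∂_1: C_1 → C_0 maps an edge to its endpoints' difference, ∂[p,q] = q − p.
This gives a 3×3 integer matrix of rank 2; reducing to Smith normal form yields diagonal entries (1,1).

Boundary ∂_2: C_2 → C_1 sends each 2-simplex [p,q,r] to [q,r] − [p,r] + [p,q]. For instance
  ∂abc = bc − ac + ab.
As a 3×1 matrix over Z this has rank 1, with invariant factors (1).

Computing H_k = (kernel of ∂_k) / (image of ∂_{k+1}):

  H_0: rank C_0 − rank ∂_1 = 3 − 2 = 1, and the invariant factors of ∂_1 are all 1, so H_0 ≅ Z.
  H_1: rank ker ∂_1 − rank ∂_2 = (3 − 2) − 1 = 0, and the invariant factors of ∂_2 are all 1, so H_1 ≅ 0.
  H_2: rank ker ∂_2 − rank ∂_3 = (1 − 1) − 0 = 0, and there is no ∂_3, so H_2 ≅ 0.

As a check, the Euler characteristic is 3 − 3 + 1 = 1, which agrees with 1 − 0 + 0 = 1.
(K is a triangulation of the 2-simplex.)

H_0 ≅ Z,  H_1 = 0,  H_2 = 0.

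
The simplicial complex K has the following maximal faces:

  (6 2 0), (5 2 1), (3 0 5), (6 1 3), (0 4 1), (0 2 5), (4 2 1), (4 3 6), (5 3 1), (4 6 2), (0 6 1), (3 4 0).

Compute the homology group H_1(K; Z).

H_1 = Z/2.

K has 7 vertices, 18 edges, 12 triangles.
rank ∂_1 = 6, rank ∂_2 = 12 ⇒ b_1 = 18 − 6 − 12 = 0; ∂_2 has invariant factor(s) [2] giving torsion. So H_1 = Z/2.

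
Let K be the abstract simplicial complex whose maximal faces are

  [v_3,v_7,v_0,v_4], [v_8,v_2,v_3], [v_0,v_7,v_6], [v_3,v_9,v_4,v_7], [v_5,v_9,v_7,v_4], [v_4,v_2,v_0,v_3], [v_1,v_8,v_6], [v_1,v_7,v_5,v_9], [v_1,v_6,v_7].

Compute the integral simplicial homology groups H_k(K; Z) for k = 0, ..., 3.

K has 10 vertices, 25 edges, 20 triangles, 5 3-simplices.
rank ∂_0 = 0, rank ∂_1 = 9 ⇒ b_0 = 10 − 0 − 9 = 1; all invariant factors of ∂_1 are 1 so no torsion. So H_0 ≅ Z.
rank ∂_1 = 9, rank ∂_2 = 15 ⇒ b_1 = 25 − 9 − 15 = 1; all invariant factors of ∂_2 are 1 so no torsion. So H_1 ≅ Z.
rank ∂_2 = 15, rank ∂_3 = 5 ⇒ b_2 = 20 − 15 − 5 = 0; all invariant factors of ∂_3 are 1 so no torsion. So H_2 ≅ 0.
rank ∂_3 = 5, rank ∂_4 = 0 ⇒ b_3 = 5 − 5 − 0 = 0. So H_3 ≅ 0.

H_0 ≅ Z,  H_1 ≅ Z,  H_2 = 0,  H_3 = 0.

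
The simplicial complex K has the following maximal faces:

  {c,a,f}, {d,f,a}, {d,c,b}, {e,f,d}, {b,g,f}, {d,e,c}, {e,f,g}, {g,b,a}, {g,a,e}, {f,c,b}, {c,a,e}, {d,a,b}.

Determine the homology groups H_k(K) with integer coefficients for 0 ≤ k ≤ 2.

Take the total order a < b < c < d < e < f < g on the vertex set. Then K (dimension 2) consists of the simplices:

  0-simplices (7): a, b, c, d, e, f, g
  1-simplices (18): ab, ac, ad, ae, af, ag, bc, bd, bf, bg, cd, ce, cf, de, df, ef, eg, fg
  2-simplices (12): abd, abg, ace, acf, adf, aeg, bcd, bcf, bfg, cde, def, efg

so the chain groups are C_0 ≅ Z^7, C_1 ≅ Z^18, C_2 ≅ Z^12.

The boundary map ∂_1: C_1 → C_0 sends each edge [p,q] (with p < q) to q − p. For instance
  ∂bf = f − b.
The 7×18 boundary matrix has rank 6 and Smith normal form diag(1,1,1,1,1,1).

Boundary ∂_2: C_2 → C_1 maps a triangle to the signed sum of its edges. For instance
  ∂cde = de − ce + cd,
  ∂bcd = cd − bd + bc.
As a 18×12 matrix over Z this has rank 12, with invariant factors (1,1,1,1,1,1,1,1,1,1,1,2).

From H_k ≅ ker(∂_k) / im(∂_{k+1}) we obtain:

  H_0: rank C_0 − rank ∂_1 = 7 − 6 = 1, and the invariant factors of ∂_1 are all 1, so H_0 = Z.
  H_1: rank ker ∂_1 − rank ∂_2 = (18 − 6) − 12 = 0, and ∂_2 has invariant factor 2 > 1, so H_1 = Z/2.
  H_2: rank ker ∂_2 − rank ∂_3 = (12 − 12) − 0 = 0, and there is no ∂_3, so H_2 = 0.

H_0 = Z,  H_1 = Z/2,  H_2 = 0.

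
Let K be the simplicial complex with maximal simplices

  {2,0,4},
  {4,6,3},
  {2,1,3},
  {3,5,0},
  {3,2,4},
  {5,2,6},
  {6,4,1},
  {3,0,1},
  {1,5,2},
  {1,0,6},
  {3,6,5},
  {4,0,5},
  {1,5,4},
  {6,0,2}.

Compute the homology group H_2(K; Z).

H_2 = Z.

Fix the vertex order 0 < 1 < 2 < 3 < 4 < 5 < 6 and write every simplex with vertices in increasing order. Then dim K = 2 and the simplices of K are:

  0-simplices (7): [0], [1], [2], [3], [4], [5], [6]
  1-simplices (21): [0,1], [0,2], [0,3], [0,4], [0,5], [0,6], [1,2], [1,3], [1,4], [1,5], [1,6], [2,3], [2,4], [2,5], [2,6], [3,4], [3,5], [3,6], [4,5], [4,6], [5,6]
  2-simplices (14): [0,1,3], [0,1,6], [0,2,4], [0,2,6], [0,3,5], [0,4,5], [1,2,3], [1,2,5], [1,4,5], [1,4,6], [2,3,4], [2,5,6], [3,4,6], [3,5,6]

so the chain groups are C_0 ≅ Z^7, C_1 ≅ Z^21, C_2 ≅ Z^14.

Boundary ∂_1: C_1 → C_0 sends each edge [p,q] (with p < q) to q − p. For instance
  ∂[2,3] = [3] − [2].
This gives a 7×21 integer matrix of rank 6; reducing to Smith normal form yields diagonal entries (1,1,1,1,1,1).

∂_2: C_2 → C_1 acts by ∂[p,q,r] = [q,r] − [p,r] + [p,q]. For instance
  ∂[0,2,6] = [2,6] − [0,6] + [0,2],
  ∂[1,2,5] = [2,5] − [1,5] + [1,2].
As a 21×14 matrix over Z this has rank 13, with invariant factors (1,1,1,1,1,1,1,1,1,1,1,1,1).

Now H_k = ker ∂_k / im ∂_{k+1}, so:

  H_2: rank ker ∂_2 − rank ∂_3 = (14 − 13) − 0 = 1, and there is no ∂_3, so H_2 = Z.

(K is a triangulation of the torus T^2.)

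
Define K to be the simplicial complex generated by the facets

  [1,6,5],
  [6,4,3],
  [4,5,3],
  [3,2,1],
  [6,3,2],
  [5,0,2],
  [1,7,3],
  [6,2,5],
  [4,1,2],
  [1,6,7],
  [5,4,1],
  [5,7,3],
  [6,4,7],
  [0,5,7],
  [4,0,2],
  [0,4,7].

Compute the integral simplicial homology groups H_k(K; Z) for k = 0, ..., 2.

Take the total order 0 < 1 < 2 < 3 < 4 < 5 < 6 < 7 on the vertex set. Then K (dimension 2) consists of the simplices:

  0-simplices (8): [0], [1], [2], [3], [4], [5], [6], [7]
  1-simplices (24): (24 of them)
  2-simplices (16): [0,2,4], [0,2,5], [0,4,7], [0,5,7], [1,2,3], [1,2,4], [1,3,7], [1,4,5], [1,5,6], [1,6,7], [2,3,6], [2,5,6], [3,4,5], [3,4,6], [3,5,7], [4,6,7]

so the chain groups are C_0 ≅ Z^8, C_1 ≅ Z^24, C_2 ≅ Z^16.

The boundary map ∂_1: C_1 → C_0 maps an edge to its endpoints' difference, ∂[p,q] = q − p.
As a 8×24 matrix over Z this has rank 7, with invariant factors (1,1,1,1,1,1,1).

∂_2: C_2 → C_1 maps a triangle to the signed sum of its edges. For instance
  ∂[1,2,4] = [2,4] − [1,4] + [1,2],
  ∂[0,2,5] = [2,5] − [0,5] + [0,2].
As a 24×16 matrix over Z this has rank 15, with invariant factors (1,1,1,1,1,1,1,1,1,1,1,1,1,1,1).

From H_k ≅ ker(∂_k) / im(∂_{k+1}) we obtain:

  H_0: rank C_0 − rank ∂_1 = 8 − 7 = 1, and the invariant factors of ∂_1 are all 1, so H_0 = Z.
  H_1: rank ker ∂_1 − rank ∂_2 = (24 − 7) − 15 = 2, and the invariant factors of ∂_2 are all 1, so H_1 = Z^2.
  H_2: rank ker ∂_2 − rank ∂_3 = (16 − 15) − 0 = 1, and there is no ∂_3, so H_2 = Z.

(K is a triangulation of the torus T^2.)

H_0 ≅ Z,  H_1 ≅ Z^2,  H_2 ≅ Z.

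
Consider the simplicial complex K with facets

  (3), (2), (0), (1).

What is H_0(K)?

We work with the vertex ordering 0 < 1 < 2 < 3. The simplices of K, each written with vertices in increasing order, are:

  0-simplices (4): [0], [1], [2], [3]

so the chain groups are C_0 ≅ Z^4.

Now H_k = ker ∂_k / im ∂_{k+1}, so:

  H_0: rank C_0 − rank ∂_1 = 4 − 0 = 4, and there is no ∂_1, so H_0 = Z^4.

(K is a triangulation of a set of 4 points.)

H_0 = Z^4.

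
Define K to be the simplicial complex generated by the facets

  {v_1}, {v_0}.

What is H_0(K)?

We work with the vertex ordering v_0 < v_1. The simplices of K, each written with vertices in increasing order, are:

  0-simplices (2): [v_0], [v_1]

giving chain groups C_0 ≅ Z^2.

From H_k ≅ ker(∂_k) / im(∂_{k+1}) we obtain:

  H_0: rank C_0 − rank ∂_1 = 2 − 0 = 2, and there is no ∂_1, so H_0 ≅ Z^2.

H_0 ≅ Z^2.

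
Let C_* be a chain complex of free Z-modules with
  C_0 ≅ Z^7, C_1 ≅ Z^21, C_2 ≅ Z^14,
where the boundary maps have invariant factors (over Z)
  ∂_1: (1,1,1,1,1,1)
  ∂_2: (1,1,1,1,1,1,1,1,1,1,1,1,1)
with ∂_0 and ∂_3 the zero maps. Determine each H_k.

H_0: b_0 = 7 − 0 − 6 = 1; torsion from ∂_1 factors > 1: none. So H_0 = Z.
H_1: b_1 = 21 − 6 − 13 = 2; torsion from ∂_2 factors > 1: none. So H_1 = Z^2.
H_2: b_2 = 14 − 13 − 0 = 1; torsion from ∂_3 factors > 1: none. So H_2 = Z.

H_0 = Z,  H_1 = Z^2,  H_2 = Z.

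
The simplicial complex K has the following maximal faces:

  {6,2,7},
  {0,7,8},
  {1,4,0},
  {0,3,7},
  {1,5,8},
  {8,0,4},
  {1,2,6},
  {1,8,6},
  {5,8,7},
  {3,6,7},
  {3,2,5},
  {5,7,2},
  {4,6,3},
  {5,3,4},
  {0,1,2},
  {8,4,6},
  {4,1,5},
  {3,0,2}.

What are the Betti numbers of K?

Take the total order 0 < 1 < 2 < 3 < 4 < 5 < 6 < 7 < 8 on the vertex set. Then K (dimension 2) consists of the simplices:

  0-simplices (9): [0], [1], [2], [3], [4], [5], [6], [7], [8]
  1-simplices (27): (27 of them)
  2-simplices (18): [0,1,2], [0,1,4], [0,2,3], [0,3,7], [0,4,8], [0,7,8], [1,2,6], [1,4,5], [1,5,8], [1,6,8], [2,3,5], [2,5,7], [2,6,7], [3,4,5], [3,4,6], [3,6,7], [4,6,8], [5,7,8]

so the chain groups are C_0 ≅ Z^9, C_1 ≅ Z^27, C_2 ≅ Z^18.

Boundary ∂_1: C_1 → C_0 is given by ∂[p,q] = [q] − [p].
The resulting 9×27 matrix has rank 8, and its Smith normal form has invariant factors (1,1,1,1,1,1,1,1).

∂_2: C_2 → C_1 acts by ∂[p,q,r] = [q,r] − [p,r] + [p,q]. For instance
  ∂[3,6,7] = [6,7] − [3,7] + [3,6],
  ∂[2,6,7] = [6,7] − [2,7] + [2,6].
The resulting 27×18 matrix has rank 18, and its Smith normal form has invariant factors (1,1,1,1,1,1,1,1,1,1,1,1,1,1,1,1,1,2).

Now H_k = ker ∂_k / im ∂_{k+1}, so:

  H_0: rank C_0 − rank ∂_1 = 9 − 8 = 1, and the invariant factors of ∂_1 are all 1, so H_0 ≅ Z.
  H_1: rank ker ∂_1 − rank ∂_2 = (27 − 8) − 18 = 1, and ∂_2 has invariant factor 2 > 1, so H_1 ≅ Z ⊕ Z_2.
  H_2: rank ker ∂_2 − rank ∂_3 = (18 − 18) − 0 = 0, and there is no ∂_3, so H_2 ≅ 0.

(K is a triangulation of the Klein bottle.)

Hence the Betti numbers are b_0 = 1, b_1 = 1, b_2 = 0.

b_0 = 1, b_1 = 1, b_2 = 0.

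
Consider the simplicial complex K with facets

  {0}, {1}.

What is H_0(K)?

K has 2 vertices.
rank ∂_0 = 0, rank ∂_1 = 0 ⇒ b_0 = 2 − 0 − 0 = 2. So H_0 ≅ Z^2.

H_0 = Z^2.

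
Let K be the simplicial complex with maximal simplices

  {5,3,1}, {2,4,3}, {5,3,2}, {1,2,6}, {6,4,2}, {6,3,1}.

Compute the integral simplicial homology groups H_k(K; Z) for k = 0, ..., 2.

H_0 = Z,  H_1 = Z,  H_2 = 0.

K has 6 vertices, 12 edges, 6 triangles.
rank ∂_0 = 0, rank ∂_1 = 5 ⇒ b_0 = 6 − 0 − 5 = 1; all invariant factors of ∂_1 are 1 so no torsion. So H_0 = Z.
rank ∂_1 = 5, rank ∂_2 = 6 ⇒ b_1 = 12 − 5 − 6 = 1; all invariant factors of ∂_2 are 1 so no torsion. So H_1 = Z.
rank ∂_2 = 6, rank ∂_3 = 0 ⇒ b_2 = 6 − 6 − 0 = 0. So H_2 = 0.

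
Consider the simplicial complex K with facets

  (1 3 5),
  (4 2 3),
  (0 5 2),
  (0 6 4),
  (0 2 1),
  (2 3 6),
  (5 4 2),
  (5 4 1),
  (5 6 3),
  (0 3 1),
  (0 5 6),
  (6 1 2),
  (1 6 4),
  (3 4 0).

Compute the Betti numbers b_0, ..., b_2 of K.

b_0 = 1, b_1 = 2, b_2 = 1.

Order the vertices as 0 < 1 < 2 < 3 < 4 < 5 < 6. Listing each simplex with vertices in this order, K has dimension 2 with simplices:

  0-simplices (7): [0], [1], [2], [3], [4], [5], [6]
  1-simplices (21): [0,1], [0,2], [0,3], [0,4], [0,5], [0,6], [1,2], [1,3], [1,4], [1,5], [1,6], [2,3], [2,4], [2,5], [2,6], [3,4], [3,5], [3,6], [4,5], [4,6], [5,6]
  2-simplices (14): [0,1,2], [0,1,3], [0,2,5], [0,3,4], [0,4,6], [0,5,6], [1,2,6], [1,3,5], [1,4,5], [1,4,6], [2,3,4], [2,3,6], [2,4,5], [3,5,6]

giving chain groups C_0 ≅ Z^7, C_1 ≅ Z^21, C_2 ≅ Z^14.

∂_1: C_1 → C_0 maps an edge to its endpoints' difference, ∂[p,q] = q − p. For instance
  ∂[4,6] = [6] − [4].
The resulting 7×21 matrix has rank 6, and its Smith normal form has invariant factors (1,1,1,1,1,1).

Boundary ∂_2: C_2 → C_1 sends each 2-simplex [p,q,r] to [q,r] − [p,r] + [p,q]. For instance
  ∂[1,2,6] = [2,6] − [1,6] + [1,2],
  ∂[0,5,6] = [5,6] − [0,6] + [0,5].
As a 21×14 matrix over Z this has rank 13, with invariant factors (1,1,1,1,1,1,1,1,1,1,1,1,1).

Reading off H_k = ker ∂_k / im ∂_{k+1}:

  H_0: rank C_0 − rank ∂_1 = 7 − 6 = 1, and the invariant factors of ∂_1 are all 1, so H_0 = Z.
  H_1: rank ker ∂_1 − rank ∂_2 = (21 − 6) − 13 = 2, and the invariant factors of ∂_2 are all 1, so H_1 = Z^2.
  H_2: rank ker ∂_2 − rank ∂_3 = (14 − 13) − 0 = 1, and there is no ∂_3, so H_2 = Z.

As a check, the Euler characteristic is 7 − 21 + 14 = 0, which agrees with 1 − 2 + 1 = 0.
(K is a triangulation of the torus T^2.)

Hence the Betti numbers are b_0 = 1, b_1 = 2, b_2 = 1.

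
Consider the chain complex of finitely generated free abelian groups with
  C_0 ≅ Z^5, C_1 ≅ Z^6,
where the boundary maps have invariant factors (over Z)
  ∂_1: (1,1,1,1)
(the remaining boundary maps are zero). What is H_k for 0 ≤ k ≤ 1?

H_0 ≅ Z,  H_1 ≅ Z^2.

H_0: b_0 = 5 − 0 − 4 = 1; torsion from ∂_1 factors > 1: none. So H_0 ≅ Z.
H_1: b_1 = 6 − 4 − 0 = 2; torsion from ∂_2 factors > 1: none. So H_1 ≅ Z^2.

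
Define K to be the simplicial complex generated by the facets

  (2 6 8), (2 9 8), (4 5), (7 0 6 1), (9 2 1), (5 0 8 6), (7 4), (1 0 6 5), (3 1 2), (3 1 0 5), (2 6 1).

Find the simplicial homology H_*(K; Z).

H_0 = Z,  H_1 = Z,  H_2 = 0,  H_3 = 0.

Take the total order 0 < 1 < 2 < 3 < 4 < 5 < 6 < 7 < 8 < 9 on the vertex set. Then K (dimension 3) consists of the simplices:

  0-simplices (10): [0], [1], [2], [3], [4], [5], [6], [7], [8], [9]
  1-simplices (24): (24 of them)
  2-simplices (18): [0,1,3], [0,1,5], [0,1,6], [0,1,7], [0,3,5], [0,5,6], [0,5,8], [0,6,7], [0,6,8], [1,2,3], [1,2,6], [1,2,9], [1,3,5], [1,5,6], [1,6,7], [2,6,8], [2,8,9], [5,6,8]
  3-simplices (4): [0,1,3,5], [0,1,5,6], [0,1,6,7], [0,5,6,8]

giving chain groups C_0 ≅ Z^10, C_1 ≅ Z^24, C_2 ≅ Z^18, C_3 ≅ Z^4.

The boundary map ∂_1: C_1 → C_0 sends each edge [p,q] (with p < q) to q − p. For instance
  ∂[2,8] = [8] − [2].
As a 10×24 matrix over Z this has rank 9, with invariant factors (1,1,1,1,1,1,1,1,1).

∂_2: C_2 → C_1 sends each 2-simplex [p,q,r] to [q,r] − [p,r] + [p,q]. For instance
  ∂[0,1,3] = [1,3] − [0,3] + [0,1],
  ∂[0,1,6] = [1,6] − [0,6] + [0,1].
The 24×18 boundary matrix has rank 14 and Smith normal form diag(1,1,1,1,1,1,1,1,1,1,1,1,1,1).

The boundary map ∂_3: C_3 → C_2 sends each 3-simplex σ to the alternating sum Σ_i (−1)^i (σ with its i-th vertex removed). For instance
  ∂[0,1,6,7] = [1,6,7] − [0,6,7] + [0,1,7] − [0,1,6],
  ∂[0,1,5,6] = [1,5,6] − [0,5,6] + [0,1,6] − [0,1,5].
As a 18×4 matrix over Z this has rank 4, with invariant factors (1,1,1,1).

From H_k ≅ ker(∂_k) / im(∂_{k+1}) we obtain:

  H_0: rank C_0 − rank ∂_1 = 10 − 9 = 1, and the invariant factors of ∂_1 are all 1, so H_0 = Z.
  H_1: rank ker ∂_1 − rank ∂_2 = (24 − 9) − 14 = 1, and the invariant factors of ∂_2 are all 1, so H_1 = Z.
  H_2: rank ker ∂_2 − rank ∂_3 = (18 − 14) − 4 = 0, and the invariant factors of ∂_3 are all 1, so H_2 = 0.
  H_3: rank ker ∂_3 − rank ∂_4 = (4 − 4) − 0 = 0, and there is no ∂_4, so H_3 = 0.

As a check, the Euler characteristic is 10 − 24 + 18 − 4 = 0, which agrees with 1 − 1 + 0 − 0 = 0.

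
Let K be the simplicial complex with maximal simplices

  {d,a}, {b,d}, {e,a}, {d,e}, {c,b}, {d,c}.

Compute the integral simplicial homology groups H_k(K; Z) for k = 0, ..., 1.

H_0 ≅ Z,  H_1 ≅ Z^2.

Take the total order a < b < c < d < e on the vertex set. Then K (dimension 1) consists of the simplices:

  0-simplices (5): a, b, c, d, e
  1-simplices (6): ad, ae, bc, bd, cd, de

so the chain groups are C_0 ≅ Z^5, C_1 ≅ Z^6.

The boundary map ∂_1: C_1 → C_0 maps an edge to its endpoints' difference, ∂[p,q] = q − p.
The 5×6 boundary matrix has rank 4 and Smith normal form diag(1,1,1,1).

Reading off H_k = ker ∂_k / im ∂_{k+1}:

  H_0: rank C_0 − rank ∂_1 = 5 − 4 = 1, and the invariant factors of ∂_1 are all 1, so H_0 ≅ Z.
  H_1: rank ker ∂_1 − rank ∂_2 = (6 − 4) − 0 = 2, and there is no ∂_2, so H_1 ≅ Z^2.

(K is a triangulation of a wedge of 2 circles.)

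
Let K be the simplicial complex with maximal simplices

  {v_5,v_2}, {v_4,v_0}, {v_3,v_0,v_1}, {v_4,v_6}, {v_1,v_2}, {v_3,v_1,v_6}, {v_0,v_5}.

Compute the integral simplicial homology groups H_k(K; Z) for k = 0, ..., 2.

K has 7 vertices, 10 edges, 2 triangles.
rank ∂_0 = 0, rank ∂_1 = 6 ⇒ b_0 = 7 − 0 − 6 = 1; all invariant factors of ∂_1 are 1 so no torsion. So H_0 ≅ Z.
rank ∂_1 = 6, rank ∂_2 = 2 ⇒ b_1 = 10 − 6 − 2 = 2; all invariant factors of ∂_2 are 1 so no torsion. So H_1 ≅ Z^2.
rank ∂_2 = 2, rank ∂_3 = 0 ⇒ b_2 = 2 − 2 − 0 = 0. So H_2 ≅ 0.

H_0 = Z,  H_1 = Z^2,  H_2 = 0.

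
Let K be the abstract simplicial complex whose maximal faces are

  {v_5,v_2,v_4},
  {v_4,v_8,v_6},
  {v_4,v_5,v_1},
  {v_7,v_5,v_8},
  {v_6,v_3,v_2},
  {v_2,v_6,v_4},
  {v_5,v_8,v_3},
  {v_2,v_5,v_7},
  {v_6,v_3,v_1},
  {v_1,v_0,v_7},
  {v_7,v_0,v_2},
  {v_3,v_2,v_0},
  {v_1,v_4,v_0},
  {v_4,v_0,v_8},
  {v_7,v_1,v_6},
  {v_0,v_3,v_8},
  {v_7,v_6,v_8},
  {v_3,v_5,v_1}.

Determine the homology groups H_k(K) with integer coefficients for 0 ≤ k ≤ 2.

K has 9 vertices, 27 edges, 18 triangles.
rank ∂_0 = 0, rank ∂_1 = 8 ⇒ b_0 = 9 − 0 − 8 = 1; all invariant factors of ∂_1 are 1 so no torsion. So H_0 = Z.
rank ∂_1 = 8, rank ∂_2 = 17 ⇒ b_1 = 27 − 8 − 17 = 2; all invariant factors of ∂_2 are 1 so no torsion. So H_1 = Z^2.
rank ∂_2 = 17, rank ∂_3 = 0 ⇒ b_2 = 18 − 17 − 0 = 1. So H_2 = Z.

H_0 = Z,  H_1 = Z^2,  H_2 = Z.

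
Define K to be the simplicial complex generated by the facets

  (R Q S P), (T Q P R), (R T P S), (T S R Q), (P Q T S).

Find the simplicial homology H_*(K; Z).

Order the vertices as P < Q < R < S < T. Listing each simplex with vertices in this order, K has dimension 3 with simplices:

  0-simplices (5): P, Q, R, S, T
  1-simplices (10): PQ, PR, PS, PT, QR, QS, QT, RS, RT, ST
  2-simplices (10): PQR, PQS, PQT, PRS, PRT, PST, QRS, QRT, QST, RST
  3-simplices (5): PQRS, PQRT, PQST, PRST, QRST

giving chain groups C_0 ≅ Z^5, C_1 ≅ Z^10, C_2 ≅ Z^10, C_3 ≅ Z^5.

Boundary ∂_1: C_1 → C_0 is given by ∂[p,q] = [q] − [p].
The 5×10 boundary matrix has rank 4 and Smith normal form diag(1,1,1,1).

∂_2: C_2 → C_1 maps a triangle to the signed sum of its edges. For instance
  ∂PQT = QT − PT + PQ,
  ∂PST = ST − PT + PS.
This gives a 10×10 integer matrix of rank 6; reducing to Smith normal form yields diagonal entries (1,1,1,1,1,1).

∂_3: C_3 → C_2 sends each 3-simplex σ to the alternating sum Σ_i (−1)^i (σ with its i-th vertex removed). For instance
  ∂PQRS = QRS − PRS + PQS − PQR,
  ∂PRST = RST − PST + PRT − PRS.
As a 10×5 matrix over Z this has rank 4, with invariant factors (1,1,1,1).

Computing H_k = (kernel of ∂_k) / (image of ∂_{k+1}):

  H_0: rank C_0 − rank ∂_1 = 5 − 4 = 1, and the invariant factors of ∂_1 are all 1, so H_0 ≅ Z.
  H_1: rank ker ∂_1 − rank ∂_2 = (10 − 4) − 6 = 0, and the invariant factors of ∂_2 are all 1, so H_1 ≅ 0.
  H_2: rank ker ∂_2 − rank ∂_3 = (10 − 6) − 4 = 0, and the invariant factors of ∂_3 are all 1, so H_2 ≅ 0.
  H_3: rank ker ∂_3 − rank ∂_4 = (5 − 4) − 0 = 1, and there is no ∂_4, so H_3 ≅ Z.

H_0 = Z,  H_1 = 0,  H_2 = 0,  H_3 = Z.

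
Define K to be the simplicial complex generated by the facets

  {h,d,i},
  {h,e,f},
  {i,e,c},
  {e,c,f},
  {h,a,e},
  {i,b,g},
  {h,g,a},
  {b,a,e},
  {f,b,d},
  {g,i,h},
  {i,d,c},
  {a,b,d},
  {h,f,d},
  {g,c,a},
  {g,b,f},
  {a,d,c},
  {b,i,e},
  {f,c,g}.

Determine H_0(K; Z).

We work with the vertex ordering a < b < c < d < e < f < g < h < i. The simplices of K, each written with vertices in increasing order, are:

  0-simplices (9): a, b, c, d, e, f, g, h, i
  1-simplices (27): ab, ac, ad, ae, ag, ah, bd, be, bf, bg, bi, cd, ce, cf, cg, ci, df, dh, di, ef, eh, ei, fg, fh, gh, gi, hi
  2-simplices (18): abd, abe, acd, acg, aeh, agh, bdf, bei, bfg, bgi, cdi, cef, cei, cfg, dfh, dhi, efh, ghi

so the chain groups are C_0 ≅ Z^9, C_1 ≅ Z^27, C_2 ≅ Z^18.

∂_1: C_1 → C_0 is given by ∂[p,q] = [q] − [p]. For instance
  ∂ac = c − a.
The resulting 9×27 matrix has rank 8, and its Smith normal form has invariant factors (1,1,1,1,1,1,1,1).

∂_2: C_2 → C_1 maps a triangle to the signed sum of its edges. For instance
  ∂efh = fh − eh + ef,
  ∂agh = gh − ah + ag.
The resulting 27×18 matrix has rank 17, and its Smith normal form has invariant factors (1,1,1,1,1,1,1,1,1,1,1,1,1,1,1,1,1).

Now H_k = ker ∂_k / im ∂_{k+1}, so:

  H_0: rank C_0 − rank ∂_1 = 9 − 8 = 1, and the invariant factors of ∂_1 are all 1, so H_0 ≅ Z.

H_0 ≅ Z.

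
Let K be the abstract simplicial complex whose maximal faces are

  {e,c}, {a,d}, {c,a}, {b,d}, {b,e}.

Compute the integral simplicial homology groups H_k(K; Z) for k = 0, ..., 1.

H_0 ≅ Z,  H_1 ≅ Z.

We work with the vertex ordering a < b < c < d < e. The simplices of K, each written with vertices in increasing order, are:

  0-simplices (5): a, b, c, d, e
  1-simplices (5): ac, ad, bd, be, ce

Hence C_0 ≅ Z^5, C_1 ≅ Z^5.

∂_1: C_1 → C_0 maps an edge to its endpoints' difference, ∂[p,q] = q − p. For instance
  ∂ac = c − a.
As a 5×5 matrix over Z this has rank 4, with invariant factors (1,1,1,1).

Reading off H_k = ker ∂_k / im ∂_{k+1}:

  H_0: rank C_0 − rank ∂_1 = 5 − 4 = 1, and the invariant factors of ∂_1 are all 1, so H_0 ≅ Z.
  H_1: rank ker ∂_1 − rank ∂_2 = (5 − 4) − 0 = 1, and there is no ∂_2, so H_1 ≅ Z.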